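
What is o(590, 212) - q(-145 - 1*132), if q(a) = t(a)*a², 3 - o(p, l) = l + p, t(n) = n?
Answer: 21253134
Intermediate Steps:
o(p, l) = 3 - l - p (o(p, l) = 3 - (l + p) = 3 + (-l - p) = 3 - l - p)
q(a) = a³ (q(a) = a*a² = a³)
o(590, 212) - q(-145 - 1*132) = (3 - 1*212 - 1*590) - (-145 - 1*132)³ = (3 - 212 - 590) - (-145 - 132)³ = -799 - 1*(-277)³ = -799 - 1*(-21253933) = -799 + 21253933 = 21253134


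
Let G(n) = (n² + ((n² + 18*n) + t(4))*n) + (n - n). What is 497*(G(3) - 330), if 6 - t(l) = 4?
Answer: -62622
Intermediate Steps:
t(l) = 2 (t(l) = 6 - 1*4 = 6 - 4 = 2)
G(n) = n² + n*(2 + n² + 18*n) (G(n) = (n² + ((n² + 18*n) + 2)*n) + (n - n) = (n² + (2 + n² + 18*n)*n) + 0 = (n² + n*(2 + n² + 18*n)) + 0 = n² + n*(2 + n² + 18*n))
497*(G(3) - 330) = 497*(3*(2 + 3² + 19*3) - 330) = 497*(3*(2 + 9 + 57) - 330) = 497*(3*68 - 330) = 497*(204 - 330) = 497*(-126) = -62622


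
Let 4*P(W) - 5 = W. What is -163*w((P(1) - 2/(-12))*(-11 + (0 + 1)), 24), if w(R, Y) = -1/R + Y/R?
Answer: 11247/50 ≈ 224.94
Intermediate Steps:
P(W) = 5/4 + W/4
-163*w((P(1) - 2/(-12))*(-11 + (0 + 1)), 24) = -163*(-1 + 24)/(((5/4 + (¼)*1) - 2/(-12))*(-11 + (0 + 1))) = -163*23/(((5/4 + ¼) - 2*(-1/12))*(-11 + 1)) = -163*23/((3/2 + ⅙)*(-10)) = -163*23/((5/3)*(-10)) = -163*23/(-50/3) = -(-489)*23/50 = -163*(-69/50) = 11247/50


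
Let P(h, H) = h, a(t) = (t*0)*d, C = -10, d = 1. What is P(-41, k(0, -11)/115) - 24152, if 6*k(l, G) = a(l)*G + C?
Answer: -24193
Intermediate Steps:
a(t) = 0 (a(t) = (t*0)*1 = 0*1 = 0)
k(l, G) = -5/3 (k(l, G) = (0*G - 10)/6 = (0 - 10)/6 = (⅙)*(-10) = -5/3)
P(-41, k(0, -11)/115) - 24152 = -41 - 24152 = -24193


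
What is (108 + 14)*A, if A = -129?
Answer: -15738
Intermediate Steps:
(108 + 14)*A = (108 + 14)*(-129) = 122*(-129) = -15738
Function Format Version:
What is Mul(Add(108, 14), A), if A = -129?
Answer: -15738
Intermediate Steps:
Mul(Add(108, 14), A) = Mul(Add(108, 14), -129) = Mul(122, -129) = -15738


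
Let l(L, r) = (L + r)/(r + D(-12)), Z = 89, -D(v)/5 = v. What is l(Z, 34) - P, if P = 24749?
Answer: -2326283/94 ≈ -24748.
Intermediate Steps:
D(v) = -5*v
l(L, r) = (L + r)/(60 + r) (l(L, r) = (L + r)/(r - 5*(-12)) = (L + r)/(r + 60) = (L + r)/(60 + r))
l(Z, 34) - P = (89 + 34)/(60 + 34) - 1*24749 = 123/94 - 24749 = -2326283/94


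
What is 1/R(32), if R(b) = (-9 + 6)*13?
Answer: -1/39 ≈ -0.025641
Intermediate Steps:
R(b) = -39 (R(b) = -3*13 = -39)
1/R(32) = 1/(-39) = -1/39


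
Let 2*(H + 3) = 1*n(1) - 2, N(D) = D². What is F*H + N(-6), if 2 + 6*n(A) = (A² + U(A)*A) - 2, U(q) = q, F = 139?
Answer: -3259/6 ≈ -543.17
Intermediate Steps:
n(A) = -⅔ + A²/3 (n(A) = -⅓ + ((A² + A*A) - 2)/6 = -⅓ + ((A² + A²) - 2)/6 = -⅓ + (2*A² - 2)/6 = -⅓ + (-2 + 2*A²)/6 = -⅓ + (-⅓ + A²/3) = -⅔ + A²/3)
H = -25/6 (H = -3 + (1*(-⅔ + (⅓)*1²) - 2)/2 = -3 + (1*(-⅔ + (⅓)*1) - 2)/2 = -3 + (1*(-⅔ + ⅓) - 2)/2 = -3 + (1*(-⅓) - 2)/2 = -3 + (-⅓ - 2)/2 = -3 + (½)*(-7/3) = -3 - 7/6 = -25/6 ≈ -4.1667)
F*H + N(-6) = 139*(-25/6) + (-6)² = -3475/6 + 36 = -3259/6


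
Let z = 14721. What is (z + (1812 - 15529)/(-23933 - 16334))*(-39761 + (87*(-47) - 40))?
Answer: -26017299591360/40267 ≈ -6.4612e+8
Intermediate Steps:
(z + (1812 - 15529)/(-23933 - 16334))*(-39761 + (87*(-47) - 40)) = (14721 + (1812 - 15529)/(-23933 - 16334))*(-39761 + (87*(-47) - 40)) = (14721 - 13717/(-40267))*(-39761 + (-4089 - 40)) = (14721 - 13717*(-1/40267))*(-39761 - 4129) = (14721 + 13717/40267)*(-43890) = (592784224/40267)*(-43890) = -26017299591360/40267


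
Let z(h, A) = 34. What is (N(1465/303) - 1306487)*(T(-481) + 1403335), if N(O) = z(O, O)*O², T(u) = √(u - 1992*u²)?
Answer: -168223791434465555/91809 - 119874293333*I*√460871593/91809 ≈ -1.8323e+12 - 2.8031e+10*I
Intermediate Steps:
N(O) = 34*O²
(N(1465/303) - 1306487)*(T(-481) + 1403335) = (34*(1465/303)² - 1306487)*(√(-481*(1 - 1992*(-481))) + 1403335) = (34*(1465*(1/303))² - 1306487)*(√(-481*(1 + 958152)) + 1403335) = (34*(1465/303)² - 1306487)*(√(-481*958153) + 1403335) = (34*(2146225/91809) - 1306487)*(√(-460871593) + 1403335) = (72971650/91809 - 1306487)*(I*√460871593 + 1403335) = -119874293333*(1403335 + I*√460871593)/91809 = -168223791434465555/91809 - 119874293333*I*√460871593/91809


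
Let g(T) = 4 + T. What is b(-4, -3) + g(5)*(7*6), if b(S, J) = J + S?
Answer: 371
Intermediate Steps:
b(-4, -3) + g(5)*(7*6) = (-3 - 4) + (4 + 5)*(7*6) = -7 + 9*42 = -7 + 378 = 371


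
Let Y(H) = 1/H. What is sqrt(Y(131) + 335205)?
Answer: 4*sqrt(359528321)/131 ≈ 578.97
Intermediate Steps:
sqrt(Y(131) + 335205) = sqrt(1/131 + 335205) = sqrt(43911856/131) = 4*sqrt(359528321)/131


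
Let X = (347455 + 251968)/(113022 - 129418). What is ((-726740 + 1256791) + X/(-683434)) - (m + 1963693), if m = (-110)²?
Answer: -16200383226107665/11205583864 ≈ -1.4457e+6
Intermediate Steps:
m = 12100
X = -599423/16396 (X = 599423/(-16396) = 599423*(-1/16396) = -599423/16396 ≈ -36.559)
((-726740 + 1256791) + X/(-683434)) - (m + 1963693) = ((-726740 + 1256791) - 599423/16396/(-683434)) - (12100 + 1963693) = (530051 - 599423/16396*(-1/683434)) - 1*1975793 = (530051 + 599423/11205583864) - 1975793 = 5939530933296487/11205583864 - 1975793 = -16200383226107665/11205583864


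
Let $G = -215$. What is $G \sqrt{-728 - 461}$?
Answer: $- 215 i \sqrt{1189} \approx - 7413.6 i$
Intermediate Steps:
$G \sqrt{-728 - 461} = - 215 \sqrt{-728 - 461} = - 215 \sqrt{-1189} = - 215 i \sqrt{1189}$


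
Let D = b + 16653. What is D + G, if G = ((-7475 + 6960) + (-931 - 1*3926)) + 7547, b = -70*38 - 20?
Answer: 16148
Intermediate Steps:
b = -2680 (b = -2660 - 20 = -2680)
D = 13973 (D = -2680 + 16653 = 13973)
G = 2175 (G = (-515 + (-931 - 3926)) + 7547 = (-515 - 4857) + 7547 = -5372 + 7547 = 2175)
D + G = 13973 + 2175 = 16148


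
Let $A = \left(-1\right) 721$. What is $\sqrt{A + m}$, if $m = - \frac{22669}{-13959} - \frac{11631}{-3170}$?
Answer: $\frac{i \sqrt{155711203274262570}}{14750010} \approx 26.753 i$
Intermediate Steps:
$A = -721$
$m = \frac{234217859}{44250030}$ ($m = \left(-22669\right) \left(- \frac{1}{13959}\right) - - \frac{11631}{3170} = \frac{22669}{13959} + \frac{11631}{3170} = \frac{234217859}{44250030} \approx 5.2931$)
$\sqrt{A + m} = \sqrt{-721 + \frac{234217859}{44250030}} = \sqrt{- \frac{31670053771}{44250030}} = \frac{i \sqrt{155711203274262570}}{14750010}$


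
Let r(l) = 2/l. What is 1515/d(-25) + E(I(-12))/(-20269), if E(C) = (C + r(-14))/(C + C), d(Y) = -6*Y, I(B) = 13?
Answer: 186291929/18444790 ≈ 10.100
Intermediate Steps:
E(C) = (-1/7 + C)/(2*C) (E(C) = (C + 2/(-14))/(C + C) = (C + 2*(-1/14))/((2*C)) = (C - 1/7)*(1/(2*C)) = (-1/7 + C)*(1/(2*C)) = (-1/7 + C)/(2*C))
1515/d(-25) + E(I(-12))/(-20269) = 1515/((-6*(-25))) + ((1/14)*(-1 + 7*13)/13)/(-20269) = 1515/150 + ((1/14)*(1/13)*(-1 + 91))*(-1/20269) = 1515*(1/150) + ((1/14)*(1/13)*90)*(-1/20269) = 101/10 + (45/91)*(-1/20269) = 101/10 - 45/1844479 = 186291929/18444790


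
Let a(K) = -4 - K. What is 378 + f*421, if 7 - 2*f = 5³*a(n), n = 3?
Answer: 186039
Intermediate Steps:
f = 441 (f = 7/2 - 5³*(-4 - 1*3)/2 = 7/2 - 125*(-4 - 3)/2 = 7/2 - 125*(-7)/2 = 7/2 - ½*(-875) = 7/2 + 875/2 = 441)
378 + f*421 = 378 + 441*421 = 378 + 185661 = 186039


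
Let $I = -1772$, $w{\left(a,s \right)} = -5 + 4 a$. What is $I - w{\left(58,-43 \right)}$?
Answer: $-1999$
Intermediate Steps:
$I - w{\left(58,-43 \right)} = -1772 - \left(-5 + 4 \cdot 58\right) = -1772 - \left(-5 + 232\right) = -1772 - 227 = -1999$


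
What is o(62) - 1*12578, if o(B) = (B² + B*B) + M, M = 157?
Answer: -4733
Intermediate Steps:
o(B) = 157 + 2*B² (o(B) = (B² + B*B) + 157 = (B² + B²) + 157 = 2*B² + 157 = 157 + 2*B²)
o(62) - 1*12578 = (157 + 2*62²) - 1*12578 = (157 + 2*3844) - 12578 = (157 + 7688) - 12578 = 7845 - 12578 = -4733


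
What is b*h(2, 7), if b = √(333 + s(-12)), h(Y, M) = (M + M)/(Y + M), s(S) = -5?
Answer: 28*√82/9 ≈ 28.172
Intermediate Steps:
h(Y, M) = 2*M/(M + Y) (h(Y, M) = (2*M)/(M + Y) = 2*M/(M + Y))
b = 2*√82 (b = √(333 - 5) = √328 = 2*√82 ≈ 18.111)
b*h(2, 7) = (2*√82)*(2*7/(7 + 2)) = (2*√82)*(2*7/9) = (2*√82)*(2*7*(⅑)) = (2*√82)*(14/9) = 28*√82/9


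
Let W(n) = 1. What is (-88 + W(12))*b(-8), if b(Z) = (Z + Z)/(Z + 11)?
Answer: 464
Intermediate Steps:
b(Z) = 2*Z/(11 + Z) (b(Z) = (2*Z)/(11 + Z) = 2*Z/(11 + Z))
(-88 + W(12))*b(-8) = (-88 + 1)*(2*(-8)/(11 - 8)) = -174*(-8)/3 = -87*(-16/3) = 464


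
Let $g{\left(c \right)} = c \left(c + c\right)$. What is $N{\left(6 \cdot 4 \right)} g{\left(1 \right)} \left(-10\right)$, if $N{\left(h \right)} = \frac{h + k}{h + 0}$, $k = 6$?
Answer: $-25$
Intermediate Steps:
$N{\left(h \right)} = \frac{6 + h}{h}$ ($N{\left(h \right)} = \frac{h + 6}{h + 0} = \frac{6 + h}{h}$)
$g{\left(c \right)} = 2 c^{2}$ ($g{\left(c \right)} = c 2 c = 2 c^{2}$)
$N{\left(6 \cdot 4 \right)} g{\left(1 \right)} \left(-10\right) = \frac{6 + 6 \cdot 4}{6 \cdot 4} \cdot 2 \cdot 1^{2} \left(-10\right) = \frac{6 + 24}{24} \cdot 2 \cdot 1 \left(-10\right) = \frac{1}{24} \cdot 30 \cdot 2 \left(-10\right) = \frac{5}{4} \cdot 2 \left(-10\right) = \frac{5}{2} \left(-10\right) = -25$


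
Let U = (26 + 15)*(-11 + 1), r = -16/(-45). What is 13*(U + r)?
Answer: -239642/45 ≈ -5325.4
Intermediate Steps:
r = 16/45 (r = -16*(-1/45) = 16/45 ≈ 0.35556)
U = -410 (U = 41*(-10) = -410)
13*(U + r) = 13*(-410 + 16/45) = 13*(-18434/45) = -239642/45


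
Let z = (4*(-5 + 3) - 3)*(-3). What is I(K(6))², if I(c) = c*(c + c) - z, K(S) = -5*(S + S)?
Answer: 51365889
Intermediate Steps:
z = 33 (z = (4*(-2) - 3)*(-3) = (-8 - 3)*(-3) = -11*(-3) = 33)
K(S) = -10*S
I(c) = -33 + 2*c² (I(c) = c*(c + c) - 1*33 = c*(2*c) - 33 = 2*c² - 33 = -33 + 2*c²)
I(K(6))² = (-33 + 2*(-10*6)²)² = (-33 + 2*(-60)²)² = (-33 + 2*3600)² = (-33 + 7200)² = 7167² = 51365889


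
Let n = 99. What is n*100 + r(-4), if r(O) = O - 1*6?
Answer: 9890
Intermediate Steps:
r(O) = -6 + O (r(O) = O - 6 = -6 + O)
n*100 + r(-4) = 99*100 + (-6 - 4) = 9900 - 10 = 9890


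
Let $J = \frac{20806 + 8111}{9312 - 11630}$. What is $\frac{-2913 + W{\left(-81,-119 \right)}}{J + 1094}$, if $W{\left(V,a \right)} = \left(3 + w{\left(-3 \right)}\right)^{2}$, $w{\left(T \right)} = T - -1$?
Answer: $- \frac{6750016}{2506975} \approx -2.6925$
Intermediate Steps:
$J = - \frac{28917}{2318}$ ($J = \frac{28917}{-2318} = 28917 \left(- \frac{1}{2318}\right) = - \frac{28917}{2318} \approx -12.475$)
$w{\left(T \right)} = 1 + T$ ($w{\left(T \right)} = T + 1 = 1 + T$)
$W{\left(V,a \right)} = 1$ ($W{\left(V,a \right)} = \left(3 + \left(1 - 3\right)\right)^{2} = \left(3 - 2\right)^{2} = 1^{2} = 1$)
$\frac{-2913 + W{\left(-81,-119 \right)}}{J + 1094} = \frac{-2913 + 1}{- \frac{28917}{2318} + 1094} = - \frac{2912}{\frac{2506975}{2318}} = \left(-2912\right) \frac{2318}{2506975} = - \frac{6750016}{2506975}$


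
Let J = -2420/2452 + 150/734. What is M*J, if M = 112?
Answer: -19718720/224971 ≈ -87.650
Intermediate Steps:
J = -176060/224971 (J = -2420*1/2452 + 150*(1/734) = -605/613 + 75/367 = -176060/224971 ≈ -0.78259)
M*J = 112*(-176060/224971) = -19718720/224971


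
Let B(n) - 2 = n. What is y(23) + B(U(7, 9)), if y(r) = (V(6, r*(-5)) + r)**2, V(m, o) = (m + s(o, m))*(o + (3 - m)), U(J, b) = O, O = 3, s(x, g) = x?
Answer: 166023230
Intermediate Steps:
U(J, b) = 3
V(m, o) = (m + o)*(3 + o - m) (V(m, o) = (m + o)*(o + (3 - m)) = (m + o)*(3 + o - m))
y(r) = (-18 - 14*r + 25*r**2)**2 (y(r) = (((r*(-5))**2 - 1*6**2 + 3*6 + 3*(r*(-5))) + r)**2 = (((-5*r)**2 - 1*36 + 18 + 3*(-5*r)) + r)**2 = ((25*r**2 - 36 + 18 - 15*r) + r)**2 = ((-18 - 15*r + 25*r**2) + r)**2 = (-18 - 14*r + 25*r**2)**2)
B(n) = 2 + n
y(23) + B(U(7, 9)) = (-18 - 14*23 + 25*23**2)**2 + (2 + 3) = (-18 - 322 + 25*529)**2 + 5 = (-18 - 322 + 13225)**2 + 5 = 12885**2 + 5 = 166023225 + 5 = 166023230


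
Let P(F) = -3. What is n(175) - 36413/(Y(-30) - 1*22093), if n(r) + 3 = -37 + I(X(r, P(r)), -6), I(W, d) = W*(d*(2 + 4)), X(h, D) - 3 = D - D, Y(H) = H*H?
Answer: -3100151/21193 ≈ -146.28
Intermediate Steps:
Y(H) = H²
X(h, D) = 3 (X(h, D) = 3 + (D - D) = 3 + 0 = 3)
I(W, d) = 6*W*d (I(W, d) = W*(d*6) = W*(6*d) = 6*W*d)
n(r) = -148 (n(r) = -3 + (-37 + 6*3*(-6)) = -3 + (-37 - 108) = -3 - 145 = -148)
n(175) - 36413/(Y(-30) - 1*22093) = -148 - 36413/((-30)² - 1*22093) = -148 - 36413/(900 - 22093) = -148 - 36413/(-21193) = -148 - 36413*(-1)/21193 = -148 - 1*(-36413/21193) = -148 + 36413/21193 = -3100151/21193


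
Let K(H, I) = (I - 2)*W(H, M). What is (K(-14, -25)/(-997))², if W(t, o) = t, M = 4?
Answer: 142884/994009 ≈ 0.14375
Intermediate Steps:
K(H, I) = H*(-2 + I) (K(H, I) = (I - 2)*H = (-2 + I)*H = H*(-2 + I))
(K(-14, -25)/(-997))² = (-14*(-2 - 25)/(-997))² = (-14*(-27)*(-1/997))² = (378*(-1/997))² = (-378/997)² = 142884/994009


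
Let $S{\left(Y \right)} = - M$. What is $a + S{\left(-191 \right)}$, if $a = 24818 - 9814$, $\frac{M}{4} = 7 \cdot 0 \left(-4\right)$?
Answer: $15004$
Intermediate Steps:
$M = 0$ ($M = 4 \cdot 7 \cdot 0 \left(-4\right) = 4 \cdot 0 \left(-4\right) = 4 \cdot 0 = 0$)
$S{\left(Y \right)} = 0$ ($S{\left(Y \right)} = \left(-1\right) 0 = 0$)
$a = 15004$ ($a = 24818 - 9814 = 15004$)
$a + S{\left(-191 \right)} = 15004 + 0 = 15004$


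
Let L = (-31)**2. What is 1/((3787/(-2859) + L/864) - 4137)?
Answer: -823392/3406547527 ≈ -0.00024171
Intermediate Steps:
L = 961
1/((3787/(-2859) + L/864) - 4137) = 1/((3787/(-2859) + 961/864) - 4137) = 1/((3787*(-1/2859) + 961*(1/864)) - 4137) = 1/((-3787/2859 + 961/864) - 4137) = 1/(-174823/823392 - 4137) = 1/(-3406547527/823392) = -823392/3406547527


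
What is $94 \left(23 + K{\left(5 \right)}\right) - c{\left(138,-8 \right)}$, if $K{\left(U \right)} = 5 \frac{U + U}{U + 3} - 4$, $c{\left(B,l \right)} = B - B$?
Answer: $\frac{4747}{2} \approx 2373.5$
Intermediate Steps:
$c{\left(B,l \right)} = 0$
$K{\left(U \right)} = -4 + \frac{10 U}{3 + U}$ ($K{\left(U \right)} = 5 \frac{2 U}{3 + U} - 4 = \frac{10 U}{3 + U} - 4 = -4 + \frac{10 U}{3 + U}$)
$94 \left(23 + K{\left(5 \right)}\right) - c{\left(138,-8 \right)} = 94 \left(23 + \frac{6 \left(-2 + 5\right)}{3 + 5}\right) - 0 = 94 \left(23 + 6 \cdot \frac{1}{8} \cdot 3\right) + 0 = 94 \left(23 + \frac{9}{4}\right) + 0 = 94 \cdot \frac{101}{4} + 0 = \frac{4747}{2} + 0 = \frac{4747}{2}$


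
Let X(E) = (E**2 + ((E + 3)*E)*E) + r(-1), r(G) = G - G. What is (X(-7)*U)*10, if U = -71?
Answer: 104370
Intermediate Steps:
r(G) = 0
X(E) = E**2 + E**2*(3 + E) (X(E) = (E**2 + ((E + 3)*E)*E) + 0 = (E**2 + ((3 + E)*E)*E) + 0 = (E**2 + (E*(3 + E))*E) + 0 = (E**2 + E**2*(3 + E)) + 0 = E**2 + E**2*(3 + E))
(X(-7)*U)*10 = (((-7)**2*(4 - 7))*(-71))*10 = ((49*(-3))*(-71))*10 = -147*(-71)*10 = 10437*10 = 104370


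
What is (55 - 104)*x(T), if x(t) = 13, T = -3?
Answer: -637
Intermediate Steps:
(55 - 104)*x(T) = (55 - 104)*13 = -49*13 = -637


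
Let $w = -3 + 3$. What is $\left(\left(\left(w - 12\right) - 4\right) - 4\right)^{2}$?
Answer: $400$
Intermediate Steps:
$w = 0$
$\left(\left(\left(w - 12\right) - 4\right) - 4\right)^{2} = \left(\left(\left(0 - 12\right) - 4\right) - 4\right)^{2} = \left(\left(-12 - 4\right) - 4\right)^{2} = \left(-16 - 4\right)^{2} = \left(-20\right)^{2} = 400$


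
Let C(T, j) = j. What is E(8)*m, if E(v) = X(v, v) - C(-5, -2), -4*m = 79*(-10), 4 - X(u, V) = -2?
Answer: 1580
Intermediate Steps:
X(u, V) = 6 (X(u, V) = 4 - 1*(-2) = 4 + 2 = 6)
m = 395/2 (m = -79*(-10)/4 = -1/4*(-790) = 395/2 ≈ 197.50)
E(v) = 8 (E(v) = 6 - 1*(-2) = 6 + 2 = 8)
E(8)*m = 8*(395/2) = 1580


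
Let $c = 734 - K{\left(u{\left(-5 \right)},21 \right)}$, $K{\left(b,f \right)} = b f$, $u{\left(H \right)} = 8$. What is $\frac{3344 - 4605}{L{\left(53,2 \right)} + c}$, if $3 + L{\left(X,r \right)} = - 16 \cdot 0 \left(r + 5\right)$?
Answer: $- \frac{1261}{563} \approx -2.2398$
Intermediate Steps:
$L{\left(X,r \right)} = -3$ ($L{\left(X,r \right)} = -3 - 16 \cdot 0 \left(r + 5\right) = -3 - 16 \cdot 0 \left(5 + r\right) = -3 - 0 = -3 + 0 = -3$)
$c = 566$ ($c = 734 - 8 \cdot 21 = 734 - 168 = 566$)
$\frac{3344 - 4605}{L{\left(53,2 \right)} + c} = \frac{3344 - 4605}{-3 + 566} = \frac{3344 - 4605}{563} = \left(-1261\right) \frac{1}{563} = - \frac{1261}{563}$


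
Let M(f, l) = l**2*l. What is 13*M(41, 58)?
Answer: 2536456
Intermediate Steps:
M(f, l) = l**3
13*M(41, 58) = 13*58**3 = 13*195112 = 2536456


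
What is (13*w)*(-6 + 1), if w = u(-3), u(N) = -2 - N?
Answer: -65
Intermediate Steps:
w = 1 (w = -2 - 1*(-3) = -2 + 3 = 1)
(13*w)*(-6 + 1) = (13*1)*(-6 + 1) = 13*(-5) = -65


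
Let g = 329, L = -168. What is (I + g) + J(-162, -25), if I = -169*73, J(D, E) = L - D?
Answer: -12014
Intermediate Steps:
J(D, E) = -168 - D
I = -12337
(I + g) + J(-162, -25) = (-12337 + 329) + (-168 - 1*(-162)) = -12008 + (-168 + 162) = -12008 - 6 = -12014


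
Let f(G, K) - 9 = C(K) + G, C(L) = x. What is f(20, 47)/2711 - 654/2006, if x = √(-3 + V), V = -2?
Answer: -857410/2719133 + I*√5/2711 ≈ -0.31532 + 0.00082481*I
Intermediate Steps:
x = I*√5 (x = √(-3 - 2) = √(-5) = I*√5 ≈ 2.2361*I)
C(L) = I*√5
f(G, K) = 9 + G + I*√5 (f(G, K) = 9 + (I*√5 + G) = 9 + (G + I*√5) = 9 + G + I*√5)
f(20, 47)/2711 - 654/2006 = (9 + 20 + I*√5)/2711 - 654/2006 = (29 + I*√5)*(1/2711) - 654*1/2006 = (29/2711 + I*√5/2711) - 327/1003 = -857410/2719133 + I*√5/2711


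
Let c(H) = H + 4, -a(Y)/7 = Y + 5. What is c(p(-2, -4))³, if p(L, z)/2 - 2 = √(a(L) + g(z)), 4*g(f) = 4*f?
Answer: -1888 + 920*I ≈ -1888.0 + 920.0*I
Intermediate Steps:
a(Y) = -35 - 7*Y (a(Y) = -7*(Y + 5) = -7*(5 + Y) = -35 - 7*Y)
g(f) = f (g(f) = (4*f)/4 = f)
p(L, z) = 4 + 2*√(-35 + z - 7*L) (p(L, z) = 4 + 2*√((-35 - 7*L) + z) = 4 + 2*√(-35 + z - 7*L))
c(H) = 4 + H
c(p(-2, -4))³ = (4 + (4 + 2*√(-35 - 4 - 7*(-2))))³ = (4 + (4 + 2*√(-35 - 4 + 14)))³ = (4 + (4 + 2*√(-25)))³ = (4 + (4 + 2*(5*I)))³ = (4 + (4 + 10*I))³ = (8 + 10*I)³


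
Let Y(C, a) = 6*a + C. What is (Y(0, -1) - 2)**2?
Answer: 64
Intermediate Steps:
Y(C, a) = C + 6*a
(Y(0, -1) - 2)**2 = ((0 + 6*(-1)) - 2)**2 = ((0 - 6) - 2)**2 = (-6 - 2)**2 = (-8)**2 = 64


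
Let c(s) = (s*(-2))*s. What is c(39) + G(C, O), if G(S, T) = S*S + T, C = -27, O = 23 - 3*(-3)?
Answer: -2281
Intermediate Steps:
O = 32 (O = 23 + 9 = 32)
c(s) = -2*s**2 (c(s) = (-2*s)*s = -2*s**2)
G(S, T) = T + S**2 (G(S, T) = S**2 + T = T + S**2)
c(39) + G(C, O) = -2*39**2 + (32 + (-27)**2) = -2*1521 + (32 + 729) = -3042 + 761 = -2281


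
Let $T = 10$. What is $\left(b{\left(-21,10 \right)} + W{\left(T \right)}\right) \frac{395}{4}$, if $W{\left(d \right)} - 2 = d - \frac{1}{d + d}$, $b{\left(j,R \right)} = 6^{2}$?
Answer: $\frac{75761}{16} \approx 4735.1$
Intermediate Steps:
$b{\left(j,R \right)} = 36$
$W{\left(d \right)} = 2 + d - \frac{1}{2 d}$ ($W{\left(d \right)} = 2 + \left(d - \frac{1}{d + d}\right) = 2 + \left(d - \frac{1}{2 d}\right) = 2 + d - \frac{1}{2 d}$)
$\left(b{\left(-21,10 \right)} + W{\left(T \right)}\right) \frac{395}{4} = \left(36 + \left(2 + 10 - \frac{1}{2 \cdot 10}\right)\right) \frac{395}{4} = \left(36 + \left(2 + 10 - \frac{1}{20}\right)\right) 395 \cdot \frac{1}{4} = \left(36 + \left(2 + 10 - \frac{1}{20}\right)\right) \frac{395}{4} = \left(36 + \frac{239}{20}\right) \frac{395}{4} = \frac{959}{20} \cdot \frac{395}{4} = \frac{75761}{16}$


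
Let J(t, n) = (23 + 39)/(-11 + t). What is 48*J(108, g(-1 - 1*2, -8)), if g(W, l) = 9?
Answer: 2976/97 ≈ 30.680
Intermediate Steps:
J(t, n) = 62/(-11 + t)
48*J(108, g(-1 - 1*2, -8)) = 48*(62/(-11 + 108)) = 48*(62/97) = 2976/97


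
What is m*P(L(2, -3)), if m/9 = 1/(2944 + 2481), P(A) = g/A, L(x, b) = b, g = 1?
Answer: -3/5425 ≈ -0.00055300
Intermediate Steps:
P(A) = 1/A
m = 9/5425 (m = 9/(2944 + 2481) = 9/5425 ≈ 0.0016590)
m*P(L(2, -3)) = (9/5425)/(-3) = (9/5425)*(-⅓) = -3/5425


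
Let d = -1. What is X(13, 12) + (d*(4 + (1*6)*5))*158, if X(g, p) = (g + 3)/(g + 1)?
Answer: -37596/7 ≈ -5370.9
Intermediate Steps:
X(g, p) = (3 + g)/(1 + g)
X(13, 12) + (d*(4 + (1*6)*5))*158 = (3 + 13)/(1 + 13) - (4 + (1*6)*5)*158 = 16/14 - (4 + 6*5)*158 = (1/14)*16 - (4 + 30)*158 = 8/7 - 1*34*158 = 8/7 - 34*158 = 8/7 - 5372 = -37596/7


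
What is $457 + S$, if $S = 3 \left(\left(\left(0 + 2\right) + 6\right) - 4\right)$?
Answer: $469$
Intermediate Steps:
$S = 12$ ($S = 3 \left(\left(2 + 6\right) - 4\right) = 3 \left(8 - 4\right) = 3 \cdot 4 = 12$)
$457 + S = 457 + 12 = 469$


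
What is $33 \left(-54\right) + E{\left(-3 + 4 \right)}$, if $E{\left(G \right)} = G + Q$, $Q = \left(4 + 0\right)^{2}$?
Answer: $-1765$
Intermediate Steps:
$Q = 16$ ($Q = 4^{2} = 16$)
$E{\left(G \right)} = 16 + G$ ($E{\left(G \right)} = G + 16 = 16 + G$)
$33 \left(-54\right) + E{\left(-3 + 4 \right)} = 33 \left(-54\right) + \left(16 + \left(-3 + 4\right)\right) = -1782 + \left(16 + 1\right) = -1782 + 17 = -1765$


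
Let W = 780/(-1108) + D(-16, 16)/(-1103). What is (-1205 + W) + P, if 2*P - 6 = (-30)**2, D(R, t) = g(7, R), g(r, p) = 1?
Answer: -229974674/305531 ≈ -752.71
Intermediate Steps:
D(R, t) = 1
P = 453 (P = 3 + (1/2)*(-30)**2 = 3 + (1/2)*900 = 3 + 450 = 453)
W = -215362/305531 (W = 780/(-1108) + 1/(-1103) = 780*(-1/1108) + 1*(-1/1103) = -195/277 - 1/1103 = -215362/305531 ≈ -0.70488)
(-1205 + W) + P = (-1205 - 215362/305531) + 453 = -368380217/305531 + 453 = -229974674/305531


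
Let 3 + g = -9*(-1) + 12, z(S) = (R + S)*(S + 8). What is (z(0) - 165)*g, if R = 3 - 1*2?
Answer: -2826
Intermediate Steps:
R = 1 (R = 3 - 2 = 1)
z(S) = (1 + S)*(8 + S) (z(S) = (1 + S)*(S + 8) = (1 + S)*(8 + S))
g = 18 (g = -3 + (-9*(-1) + 12) = -3 + (9 + 12) = -3 + 21 = 18)
(z(0) - 165)*g = ((8 + 0² + 9*0) - 165)*18 = ((8 + 0 + 0) - 165)*18 = (8 - 165)*18 = -157*18 = -2826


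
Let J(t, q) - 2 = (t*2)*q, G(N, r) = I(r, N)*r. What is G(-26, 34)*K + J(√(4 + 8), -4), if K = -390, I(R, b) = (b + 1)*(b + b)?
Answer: -17237998 - 16*√3 ≈ -1.7238e+7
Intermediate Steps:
I(R, b) = 2*b*(1 + b) (I(R, b) = (1 + b)*(2*b) = 2*b*(1 + b))
G(N, r) = 2*N*r*(1 + N) (G(N, r) = (2*N*(1 + N))*r = 2*N*r*(1 + N))
J(t, q) = 2 + 2*q*t (J(t, q) = 2 + (t*2)*q = 2 + (2*t)*q = 2 + 2*q*t)
G(-26, 34)*K + J(√(4 + 8), -4) = (2*(-26)*34*(1 - 26))*(-390) + (2 + 2*(-4)*√(4 + 8)) = (2*(-26)*34*(-25))*(-390) + (2 + 2*(-4)*√12) = 44200*(-390) + (2 + 2*(-4)*(2*√3)) = -17238000 + (2 - 16*√3) = -17237998 - 16*√3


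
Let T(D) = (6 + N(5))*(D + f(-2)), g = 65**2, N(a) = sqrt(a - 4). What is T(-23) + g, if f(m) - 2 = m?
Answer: 4064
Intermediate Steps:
f(m) = 2 + m
N(a) = sqrt(-4 + a)
g = 4225
T(D) = 7*D (T(D) = (6 + sqrt(-4 + 5))*(D + (2 - 2)) = (6 + sqrt(1))*(D + 0) = (6 + 1)*D = 7*D)
T(-23) + g = 7*(-23) + 4225 = -161 + 4225 = 4064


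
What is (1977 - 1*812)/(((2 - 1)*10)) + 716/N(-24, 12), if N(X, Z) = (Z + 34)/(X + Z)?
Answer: -3233/46 ≈ -70.283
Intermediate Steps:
N(X, Z) = (34 + Z)/(X + Z)
(1977 - 1*812)/(((2 - 1)*10)) + 716/N(-24, 12) = (1977 - 1*812)/(((2 - 1)*10)) + 716/(((34 + 12)/(-24 + 12))) = (1977 - 812)/((1*10)) + 716/((46/(-12))) = 1165/10 + 716/((-1/12*46)) = 1165*(1/10) + 716/(-23/6) = 233/2 + 716*(-6/23) = 233/2 - 4296/23 = -3233/46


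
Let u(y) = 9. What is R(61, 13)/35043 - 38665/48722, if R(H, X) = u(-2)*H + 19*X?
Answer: -1316154883/1707365046 ≈ -0.77087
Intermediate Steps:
R(H, X) = 9*H + 19*X
R(61, 13)/35043 - 38665/48722 = (9*61 + 19*13)/35043 - 38665/48722 = (549 + 247)*(1/35043) - 38665*1/48722 = 796*(1/35043) - 38665/48722 = 796/35043 - 38665/48722 = -1316154883/1707365046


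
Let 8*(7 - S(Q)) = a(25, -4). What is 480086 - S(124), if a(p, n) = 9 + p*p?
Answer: 1920633/4 ≈ 4.8016e+5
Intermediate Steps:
a(p, n) = 9 + p²
S(Q) = -289/4 (S(Q) = 7 - (9 + 25²)/8 = 7 - (9 + 625)/8 = 7 - ⅛*634 = 7 - 317/4 = -289/4)
480086 - S(124) = 480086 - 1*(-289/4) = 480086 + 289/4 = 1920633/4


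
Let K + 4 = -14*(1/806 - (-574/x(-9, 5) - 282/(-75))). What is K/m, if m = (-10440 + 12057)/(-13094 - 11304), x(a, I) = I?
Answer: 34828515406/1481025 ≈ 23517.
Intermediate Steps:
m = -147/2218 (m = 1617/(-24398) = 1617*(-1/24398) = -147/2218 ≈ -0.066276)
K = -15702667/10075 (K = -4 - 14*(1/806 - (-574/5 - 282/(-75))) = -4 - 14*(1/806 - (-574*⅕ - 282*(-1/75))) = -4 - 14*(1/806 - (-574/5 + 94/25)) = -4 - 14*(1/806 - 1*(-2776/25)) = -4 - 14*(1/806 + 2776/25) = -4 - 14*2237481/20150 = -4 - 15662367/10075 = -15702667/10075 ≈ -1558.6)
K/m = -15702667/(10075*(-147/2218)) = -15702667/10075*(-2218/147) = 34828515406/1481025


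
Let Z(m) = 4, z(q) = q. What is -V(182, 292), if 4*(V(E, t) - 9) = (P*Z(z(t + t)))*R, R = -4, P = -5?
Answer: -29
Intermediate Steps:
V(E, t) = 29 (V(E, t) = 9 + (-5*4*(-4))/4 = 9 + (-20*(-4))/4 = 9 + (¼)*80 = 9 + 20 = 29)
-V(182, 292) = -1*29 = -29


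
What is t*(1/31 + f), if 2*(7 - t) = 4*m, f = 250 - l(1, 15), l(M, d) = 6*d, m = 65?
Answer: -610203/31 ≈ -19684.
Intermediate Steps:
f = 160 (f = 250 - 6*15 = 250 - 1*90 = 250 - 90 = 160)
t = -123 (t = 7 - 2*65 = 7 - ½*260 = 7 - 130 = -123)
t*(1/31 + f) = -123*(1/31 + 160) = -123*4961/31 = -610203/31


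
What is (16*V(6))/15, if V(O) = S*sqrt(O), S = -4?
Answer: -64*sqrt(6)/15 ≈ -10.451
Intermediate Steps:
V(O) = -4*sqrt(O)
(16*V(6))/15 = (16*(-4*sqrt(6)))/15 = -64*sqrt(6)*(1/15) = -64*sqrt(6)/15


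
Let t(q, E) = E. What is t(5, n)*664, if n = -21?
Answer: -13944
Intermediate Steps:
t(5, n)*664 = -21*664 = -13944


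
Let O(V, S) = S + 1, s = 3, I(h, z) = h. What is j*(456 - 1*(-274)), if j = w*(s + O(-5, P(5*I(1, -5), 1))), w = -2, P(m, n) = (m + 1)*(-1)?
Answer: 2920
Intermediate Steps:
P(m, n) = -1 - m (P(m, n) = (1 + m)*(-1) = -1 - m)
O(V, S) = 1 + S
j = 4 (j = -2*(3 + (1 + (-1 - 5))) = -2*(3 + (1 - 6)) = -2*(3 - 5) = -2*(-2) = 4)
j*(456 - 1*(-274)) = 4*(456 - 1*(-274)) = 4*(456 + 274) = 4*730 = 2920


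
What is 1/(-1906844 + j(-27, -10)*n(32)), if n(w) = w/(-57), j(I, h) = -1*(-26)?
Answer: -57/108690940 ≈ -5.2442e-7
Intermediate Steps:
j(I, h) = 26
n(w) = -w/57 (n(w) = w*(-1/57) = -w/57)
1/(-1906844 + j(-27, -10)*n(32)) = 1/(-1906844 + 26*(-1/57*32)) = 1/(-1906844 + 26*(-32/57)) = 1/(-1906844 - 832/57) = 1/(-108690940/57) = -57/108690940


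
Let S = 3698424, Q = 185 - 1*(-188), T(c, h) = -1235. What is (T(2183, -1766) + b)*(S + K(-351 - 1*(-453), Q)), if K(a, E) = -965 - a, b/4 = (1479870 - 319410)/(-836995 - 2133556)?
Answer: -13581399143745025/2970551 ≈ -4.5720e+9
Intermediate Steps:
Q = 373 (Q = 185 + 188 = 373)
b = -4641840/2970551 (b = 4*((1479870 - 319410)/(-836995 - 2133556)) = 4*(1160460/(-2970551)) = 4*(1160460*(-1/2970551)) = 4*(-1160460/2970551) = -4641840/2970551 ≈ -1.5626)
(T(2183, -1766) + b)*(S + K(-351 - 1*(-453), Q)) = (-1235 - 4641840/2970551)*(3698424 + (-965 - (-351 - 1*(-453)))) = -3673272325*(3698424 + (-965 - (-351 + 453)))/2970551 = -3673272325*(3698424 + (-965 - 1*102))/2970551 = -3673272325*(3698424 + (-965 - 102))/2970551 = -3673272325*(3698424 - 1067)/2970551 = -3673272325/2970551*3697357 = -13581399143745025/2970551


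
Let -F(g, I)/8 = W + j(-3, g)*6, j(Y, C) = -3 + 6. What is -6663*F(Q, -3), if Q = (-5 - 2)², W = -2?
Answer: 852864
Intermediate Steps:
j(Y, C) = 3
Q = 49 (Q = (-7)² = 49)
F(g, I) = -128 (F(g, I) = -8*(-2 + 3*6) = -8*(-2 + 18) = -8*16 = -128)
-6663*F(Q, -3) = -6663*(-128) = 852864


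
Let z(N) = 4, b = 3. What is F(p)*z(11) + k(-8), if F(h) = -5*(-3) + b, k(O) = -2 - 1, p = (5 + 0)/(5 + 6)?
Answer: 69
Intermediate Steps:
p = 5/11 ≈ 0.45455
k(O) = -3
F(h) = 18 (F(h) = -5*(-3) + 3 = 15 + 3 = 18)
F(p)*z(11) + k(-8) = 18*4 - 3 = 72 - 3 = 69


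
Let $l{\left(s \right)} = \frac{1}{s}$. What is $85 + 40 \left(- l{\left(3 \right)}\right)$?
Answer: $\frac{215}{3} \approx 71.667$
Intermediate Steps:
$85 + 40 \left(- l{\left(3 \right)}\right) = 85 + 40 \left(- \frac{1}{3}\right) = 85 - \frac{40}{3} = \frac{215}{3}$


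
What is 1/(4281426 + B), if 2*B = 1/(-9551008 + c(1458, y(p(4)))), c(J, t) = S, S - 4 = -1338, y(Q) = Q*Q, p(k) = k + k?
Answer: 19104684/81795290799383 ≈ 2.3357e-7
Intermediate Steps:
p(k) = 2*k
y(Q) = Q**2
S = -1334 (S = 4 - 1338 = -1334)
c(J, t) = -1334
B = -1/19104684 (B = 1/(2*(-9551008 - 1334)) = (1/2)/(-9552342) = (1/2)*(-1/9552342) = -1/19104684 ≈ -5.2343e-8)
1/(4281426 + B) = 1/(4281426 - 1/19104684) = 1/(81795290799383/19104684) = 19104684/81795290799383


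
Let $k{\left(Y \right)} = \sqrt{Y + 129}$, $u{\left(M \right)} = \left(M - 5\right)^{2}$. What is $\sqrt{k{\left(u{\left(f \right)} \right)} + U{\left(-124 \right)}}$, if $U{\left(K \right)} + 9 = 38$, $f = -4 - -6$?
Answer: $\sqrt{29 + \sqrt{138}} \approx 6.3834$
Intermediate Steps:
$f = 2$ ($f = -4 + 6 = 2$)
$u{\left(M \right)} = \left(-5 + M\right)^{2}$
$U{\left(K \right)} = 29$ ($U{\left(K \right)} = -9 + 38 = 29$)
$k{\left(Y \right)} = \sqrt{129 + Y}$
$\sqrt{k{\left(u{\left(f \right)} \right)} + U{\left(-124 \right)}} = \sqrt{\sqrt{129 + \left(-5 + 2\right)^{2}} + 29} = \sqrt{\sqrt{129 + \left(-3\right)^{2}} + 29} = \sqrt{\sqrt{129 + 9} + 29} = \sqrt{\sqrt{138} + 29} = \sqrt{29 + \sqrt{138}}$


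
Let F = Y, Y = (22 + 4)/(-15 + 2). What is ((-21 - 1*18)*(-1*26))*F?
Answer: -2028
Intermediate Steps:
Y = -2 (Y = 26/(-13) = 26*(-1/13) = -2)
F = -2
((-21 - 1*18)*(-1*26))*F = ((-21 - 1*18)*(-1*26))*(-2) = ((-21 - 18)*(-26))*(-2) = -39*(-26)*(-2) = 1014*(-2) = -2028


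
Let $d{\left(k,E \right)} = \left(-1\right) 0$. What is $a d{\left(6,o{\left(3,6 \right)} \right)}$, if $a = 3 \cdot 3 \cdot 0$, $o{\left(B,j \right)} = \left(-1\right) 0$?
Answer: $0$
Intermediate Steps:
$o{\left(B,j \right)} = 0$
$d{\left(k,E \right)} = 0$
$a = 0$ ($a = 9 \cdot 0 = 0$)
$a d{\left(6,o{\left(3,6 \right)} \right)} = 0 \cdot 0 = 0$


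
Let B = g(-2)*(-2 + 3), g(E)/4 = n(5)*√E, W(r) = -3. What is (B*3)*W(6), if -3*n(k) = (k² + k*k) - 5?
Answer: 540*I*√2 ≈ 763.68*I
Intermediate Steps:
n(k) = 5/3 - 2*k²/3 (n(k) = -((k² + k*k) - 5)/3 = -((k² + k²) - 5)/3 = -(2*k² - 5)/3 = -(-5 + 2*k²)/3 = 5/3 - 2*k²/3)
g(E) = -60*√E (g(E) = 4*((5/3 - ⅔*5²)*√E) = 4*((5/3 - ⅔*25)*√E) = 4*((5/3 - 50/3)*√E) = 4*(-15*√E) = -60*√E)
B = -60*I*√2 (B = (-60*I*√2)*(-2 + 3) = -60*I*√2*1 = -60*I*√2 ≈ -84.853*I)
(B*3)*W(6) = (-60*I*√2*3)*(-3) = -180*I*√2*(-3) = 540*I*√2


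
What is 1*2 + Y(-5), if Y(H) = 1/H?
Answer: 9/5 ≈ 1.8000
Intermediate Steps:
1*2 + Y(-5) = 1*2 + 1/(-5) = 2 - 1/5 = 9/5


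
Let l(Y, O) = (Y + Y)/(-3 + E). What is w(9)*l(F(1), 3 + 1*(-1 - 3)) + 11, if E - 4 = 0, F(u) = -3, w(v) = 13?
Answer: -67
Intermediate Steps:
E = 4 (E = 4 + 0 = 4)
l(Y, O) = 2*Y (l(Y, O) = (Y + Y)/(-3 + 4) = (2*Y)/1 = (2*Y)*1 = 2*Y)
w(9)*l(F(1), 3 + 1*(-1 - 3)) + 11 = 13*(2*(-3)) + 11 = 13*(-6) + 11 = -78 + 11 = -67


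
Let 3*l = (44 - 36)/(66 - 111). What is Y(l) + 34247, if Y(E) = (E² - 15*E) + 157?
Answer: 627029164/18225 ≈ 34405.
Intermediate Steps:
l = -8/135 (l = ((44 - 36)/(66 - 111))/3 = (8/(-45))/3 = (8*(-1/45))/3 = (⅓)*(-8/45) = -8/135 ≈ -0.059259)
Y(E) = 157 + E² - 15*E
Y(l) + 34247 = (157 + (-8/135)² - 15*(-8/135)) + 34247 = (157 + 64/18225 + 8/9) + 34247 = 2877589/18225 + 34247 = 627029164/18225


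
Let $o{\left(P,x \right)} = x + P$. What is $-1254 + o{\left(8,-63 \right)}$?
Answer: $-1309$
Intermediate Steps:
$o{\left(P,x \right)} = P + x$
$-1254 + o{\left(8,-63 \right)} = -1254 + \left(8 - 63\right) = -1254 - 55 = -1309$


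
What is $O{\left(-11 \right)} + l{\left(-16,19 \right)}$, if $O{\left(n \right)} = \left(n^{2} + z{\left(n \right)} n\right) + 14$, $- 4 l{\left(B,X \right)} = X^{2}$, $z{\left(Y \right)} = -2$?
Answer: $\frac{267}{4} \approx 66.75$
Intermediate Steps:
$l{\left(B,X \right)} = - \frac{X^{2}}{4}$
$O{\left(n \right)} = 14 + n^{2} - 2 n$ ($O{\left(n \right)} = \left(n^{2} - 2 n\right) + 14 = 14 + n^{2} - 2 n$)
$O{\left(-11 \right)} + l{\left(-16,19 \right)} = \left(14 + \left(-11\right)^{2} - -22\right) - \frac{19^{2}}{4} = \left(14 + 121 + 22\right) - \frac{361}{4} = 157 - \frac{361}{4} = \frac{267}{4}$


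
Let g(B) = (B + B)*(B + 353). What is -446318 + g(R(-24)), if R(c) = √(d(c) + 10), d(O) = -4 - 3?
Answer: -446312 + 706*√3 ≈ -4.4509e+5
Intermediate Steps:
d(O) = -7
R(c) = √3 (R(c) = √(-7 + 10) = √3)
g(B) = 2*B*(353 + B) (g(B) = (2*B)*(353 + B) = 2*B*(353 + B))
-446318 + g(R(-24)) = -446318 + 2*√3*(353 + √3)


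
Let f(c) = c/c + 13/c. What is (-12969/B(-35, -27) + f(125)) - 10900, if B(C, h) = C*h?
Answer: -28645627/2625 ≈ -10913.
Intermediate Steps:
f(c) = 1 + 13/c
(-12969/B(-35, -27) + f(125)) - 10900 = (-12969/((-35*(-27))) + (13 + 125)/125) - 10900 = (-12969/945 + (1/125)*138) - 10900 = (-12969*1/945 + 138/125) - 10900 = (-1441/105 + 138/125) - 10900 = -33127/2625 - 10900 = -28645627/2625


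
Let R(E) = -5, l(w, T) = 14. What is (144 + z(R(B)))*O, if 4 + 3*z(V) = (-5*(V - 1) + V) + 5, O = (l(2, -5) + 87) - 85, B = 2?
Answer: 7328/3 ≈ 2442.7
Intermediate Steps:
O = 16 (O = (14 + 87) - 85 = 101 - 85 = 16)
z(V) = 2 - 4*V/3 (z(V) = -4/3 + ((-5*(V - 1) + V) + 5)/3 = -4/3 + ((-5*(-1 + V) + V) + 5)/3 = -4/3 + (((5 - 5*V) + V) + 5)/3 = -4/3 + ((5 - 4*V) + 5)/3 = -4/3 + (10 - 4*V)/3 = -4/3 + (10/3 - 4*V/3) = 2 - 4*V/3)
(144 + z(R(B)))*O = (144 + (2 - 4/3*(-5)))*16 = (144 + (2 + 20/3))*16 = (144 + 26/3)*16 = (458/3)*16 = 7328/3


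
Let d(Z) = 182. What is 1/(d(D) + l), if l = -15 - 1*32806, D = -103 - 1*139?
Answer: -1/32639 ≈ -3.0638e-5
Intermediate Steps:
D = -242 (D = -103 - 139 = -242)
l = -32821 (l = -15 - 32806 = -32821)
1/(d(D) + l) = 1/(182 - 32821) = 1/(-32639) = -1/32639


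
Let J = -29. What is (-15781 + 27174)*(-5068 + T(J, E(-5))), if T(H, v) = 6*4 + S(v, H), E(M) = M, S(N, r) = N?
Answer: -57523257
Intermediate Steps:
T(H, v) = 24 + v (T(H, v) = 6*4 + v = 24 + v)
(-15781 + 27174)*(-5068 + T(J, E(-5))) = (-15781 + 27174)*(-5068 + (24 - 5)) = 11393*(-5068 + 19) = 11393*(-5049) = -57523257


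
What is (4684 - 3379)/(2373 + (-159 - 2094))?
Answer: 87/8 ≈ 10.875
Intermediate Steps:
(4684 - 3379)/(2373 + (-159 - 2094)) = 1305/(2373 - 2253) = 1305/120 = 1305*(1/120) = 87/8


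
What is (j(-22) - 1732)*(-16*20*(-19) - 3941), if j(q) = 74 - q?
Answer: -3499404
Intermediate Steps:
(j(-22) - 1732)*(-16*20*(-19) - 3941) = ((74 - 1*(-22)) - 1732)*(-16*20*(-19) - 3941) = ((74 + 22) - 1732)*(-320*(-19) - 3941) = (96 - 1732)*(6080 - 3941) = -1636*2139 = -3499404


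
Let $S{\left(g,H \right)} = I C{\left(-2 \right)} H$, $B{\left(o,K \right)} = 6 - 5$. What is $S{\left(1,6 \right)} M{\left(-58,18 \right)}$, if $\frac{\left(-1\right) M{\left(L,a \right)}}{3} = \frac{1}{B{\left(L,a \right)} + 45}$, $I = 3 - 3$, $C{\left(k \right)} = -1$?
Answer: $0$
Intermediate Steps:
$I = 0$ ($I = 3 - 3 = 0$)
$B{\left(o,K \right)} = 1$ ($B{\left(o,K \right)} = 6 - 5 = 1$)
$S{\left(g,H \right)} = 0$ ($S{\left(g,H \right)} = 0 \left(- H\right) = 0$)
$M{\left(L,a \right)} = - \frac{3}{46}$ ($M{\left(L,a \right)} = - \frac{3}{1 + 45} = - \frac{3}{46}$)
$S{\left(1,6 \right)} M{\left(-58,18 \right)} = 0 \left(- \frac{3}{46}\right) = 0$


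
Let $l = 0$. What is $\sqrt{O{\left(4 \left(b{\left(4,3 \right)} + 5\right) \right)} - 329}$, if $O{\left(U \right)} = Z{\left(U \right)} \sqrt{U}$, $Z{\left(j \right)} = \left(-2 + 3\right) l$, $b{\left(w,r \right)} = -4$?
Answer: $i \sqrt{329} \approx 18.138 i$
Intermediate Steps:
$Z{\left(j \right)} = 0$ ($Z{\left(j \right)} = \left(-2 + 3\right) 0 = 1 \cdot 0 = 0$)
$O{\left(U \right)} = 0$ ($O{\left(U \right)} = 0 \sqrt{U} = 0$)
$\sqrt{O{\left(4 \left(b{\left(4,3 \right)} + 5\right) \right)} - 329} = \sqrt{0 - 329} = \sqrt{-329} = i \sqrt{329}$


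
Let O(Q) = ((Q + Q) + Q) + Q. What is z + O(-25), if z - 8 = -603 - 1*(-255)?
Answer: -440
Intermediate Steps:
O(Q) = 4*Q (O(Q) = (2*Q + Q) + Q = 3*Q + Q = 4*Q)
z = -340 (z = 8 + (-603 - 1*(-255)) = 8 + (-603 + 255) = 8 - 348 = -340)
z + O(-25) = -340 + 4*(-25) = -340 - 100 = -440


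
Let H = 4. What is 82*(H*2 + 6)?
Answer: 1148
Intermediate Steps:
82*(H*2 + 6) = 82*(4*2 + 6) = 82*(8 + 6) = 82*14 = 1148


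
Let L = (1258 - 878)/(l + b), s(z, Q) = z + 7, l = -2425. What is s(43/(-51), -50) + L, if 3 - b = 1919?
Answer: 447898/73797 ≈ 6.0693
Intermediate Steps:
b = -1916 (b = 3 - 1*1919 = 3 - 1919 = -1916)
s(z, Q) = 7 + z
L = -380/4341 (L = (1258 - 878)/(-2425 - 1916) = 380/(-4341) = 380*(-1/4341) = -380/4341 ≈ -0.087537)
s(43/(-51), -50) + L = (7 + 43/(-51)) - 380/4341 = (7 + 43*(-1/51)) - 380/4341 = (7 - 43/51) - 380/4341 = 314/51 - 380/4341 = 447898/73797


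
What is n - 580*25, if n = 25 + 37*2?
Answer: -14401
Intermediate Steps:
n = 99 (n = 25 + 74 = 99)
n - 580*25 = 99 - 580*25 = 99 - 1*14500 = 99 - 14500 = -14401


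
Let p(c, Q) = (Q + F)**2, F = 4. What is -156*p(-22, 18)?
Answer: -75504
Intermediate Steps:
p(c, Q) = (4 + Q)**2 (p(c, Q) = (Q + 4)**2 = (4 + Q)**2)
-156*p(-22, 18) = -156*(4 + 18)**2 = -156*22**2 = -156*484 = -75504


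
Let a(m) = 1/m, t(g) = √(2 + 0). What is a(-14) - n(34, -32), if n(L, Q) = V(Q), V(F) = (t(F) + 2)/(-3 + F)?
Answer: -1/70 + √2/35 ≈ 0.026120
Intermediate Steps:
t(g) = √2
V(F) = (2 + √2)/(-3 + F) (V(F) = (√2 + 2)/(-3 + F) = (2 + √2)/(-3 + F))
n(L, Q) = (2 + √2)/(-3 + Q)
a(-14) - n(34, -32) = 1/(-14) - (2 + √2)/(-3 - 32) = -1/14 - (2 + √2)/(-35) = -1/14 - (-1)*(2 + √2)/35 = -1/14 - (-2/35 - √2/35) = -1/14 + (2/35 + √2/35) = -1/70 + √2/35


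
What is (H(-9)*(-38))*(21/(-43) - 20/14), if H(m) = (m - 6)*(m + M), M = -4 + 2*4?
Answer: 1644450/301 ≈ 5463.3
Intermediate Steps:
M = 4 (M = -4 + 8 = 4)
H(m) = (-6 + m)*(4 + m) (H(m) = (m - 6)*(m + 4) = (-6 + m)*(4 + m))
(H(-9)*(-38))*(21/(-43) - 20/14) = ((-24 + (-9)² - 2*(-9))*(-38))*(21/(-43) - 20/14) = ((-24 + 81 + 18)*(-38))*(21*(-1/43) - 20*1/14) = (75*(-38))*(-21/43 - 10/7) = -2850*(-577/301) = 1644450/301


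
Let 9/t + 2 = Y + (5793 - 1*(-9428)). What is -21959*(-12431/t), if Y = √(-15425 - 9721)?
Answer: 461596208339 + 272972329*I*√2794/3 ≈ 4.616e+11 + 4.8096e+9*I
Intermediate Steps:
Y = 3*I*√2794 (Y = √(-25146) = 3*I*√2794 ≈ 158.57*I)
t = 9/(15219 + 3*I*√2794) (t = 9/(-2 + (3*I*√2794 + (5793 - 1*(-9428)))) = 9/(-2 + (3*I*√2794 + (5793 + 9428))) = 9/(-2 + (3*I*√2794 + 15221)) = 9/(-2 + (15221 + 3*I*√2794)) = 9/(15219 + 3*I*√2794) ≈ 0.0005913 - 6.1611e-6*I)
-21959*(-12431/t) = -21959*(-12431/(15219/25738123 - 3*I*√2794/25738123)) = -21959/(-15219/319950607013 + 3*I*√2794/319950607013)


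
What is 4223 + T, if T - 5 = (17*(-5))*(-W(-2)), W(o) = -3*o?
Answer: 4738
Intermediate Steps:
T = 515 (T = 5 + (17*(-5))*(-(-3)*(-2)) = 5 - (-85)*6 = 5 - 85*(-6) = 5 + 510 = 515)
4223 + T = 4223 + 515 = 4738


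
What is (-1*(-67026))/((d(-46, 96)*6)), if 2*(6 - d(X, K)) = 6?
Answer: 11171/3 ≈ 3723.7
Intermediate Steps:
d(X, K) = 3 (d(X, K) = 6 - ½*6 = 6 - 3 = 3)
(-1*(-67026))/((d(-46, 96)*6)) = (-1*(-67026))/((3*6)) = 67026/18 = 67026*(1/18) = 11171/3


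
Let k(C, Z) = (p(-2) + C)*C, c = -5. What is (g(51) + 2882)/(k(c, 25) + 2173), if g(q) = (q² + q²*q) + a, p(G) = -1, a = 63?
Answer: 138197/2203 ≈ 62.731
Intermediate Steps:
k(C, Z) = C*(-1 + C) (k(C, Z) = (-1 + C)*C = C*(-1 + C))
g(q) = 63 + q² + q³ (g(q) = (q² + q²*q) + 63 = (q² + q³) + 63 = 63 + q² + q³)
(g(51) + 2882)/(k(c, 25) + 2173) = ((63 + 51² + 51³) + 2882)/(-5*(-1 - 5) + 2173) = ((63 + 2601 + 132651) + 2882)/(-5*(-6) + 2173) = (135315 + 2882)/(30 + 2173) = 138197/2203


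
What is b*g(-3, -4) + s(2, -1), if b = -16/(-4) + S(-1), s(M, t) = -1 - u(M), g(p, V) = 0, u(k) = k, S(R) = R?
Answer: -3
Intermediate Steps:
s(M, t) = -1 - M
b = 3 (b = -16/(-4) - 1 = -16*(-¼) - 1 = 4 - 1 = 3)
b*g(-3, -4) + s(2, -1) = 3*0 + (-1 - 1*2) = 0 + (-1 - 2) = 0 - 3 = -3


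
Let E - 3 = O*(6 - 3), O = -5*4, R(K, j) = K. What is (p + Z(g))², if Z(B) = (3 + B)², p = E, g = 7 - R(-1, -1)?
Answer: 4096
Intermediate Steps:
O = -20
E = -57 (E = 3 - 20*(6 - 3) = 3 - 20*3 = 3 - 60 = -57)
g = 8 (g = 7 - 1*(-1) = 7 + 1 = 8)
p = -57
(p + Z(g))² = (-57 + (3 + 8)²)² = (-57 + 11²)² = (-57 + 121)² = 64² = 4096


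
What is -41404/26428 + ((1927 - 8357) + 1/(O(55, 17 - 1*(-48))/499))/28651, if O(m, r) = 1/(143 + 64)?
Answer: 343407340/189297157 ≈ 1.8141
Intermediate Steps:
O(m, r) = 1/207
-41404/26428 + ((1927 - 8357) + 1/(O(55, 17 - 1*(-48))/499))/28651 = -41404/26428 + ((1927 - 8357) + 1/((1/207)/499))/28651 = -41404*1/26428 + (-6430 + 1/((1/207)*(1/499)))*(1/28651) = -10351/6607 + (-6430 + 1/(1/103293))*(1/28651) = -10351/6607 + (-6430 + 103293)*(1/28651) = -10351/6607 + 96863*(1/28651) = -10351/6607 + 96863/28651 = 343407340/189297157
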